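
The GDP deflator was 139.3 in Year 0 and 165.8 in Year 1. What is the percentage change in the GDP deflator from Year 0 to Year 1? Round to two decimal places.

19.02%

Change = (165.8 − 139.3) / 139.3 × 100
       = 26.5 / 139.3 × 100 = 19.0237%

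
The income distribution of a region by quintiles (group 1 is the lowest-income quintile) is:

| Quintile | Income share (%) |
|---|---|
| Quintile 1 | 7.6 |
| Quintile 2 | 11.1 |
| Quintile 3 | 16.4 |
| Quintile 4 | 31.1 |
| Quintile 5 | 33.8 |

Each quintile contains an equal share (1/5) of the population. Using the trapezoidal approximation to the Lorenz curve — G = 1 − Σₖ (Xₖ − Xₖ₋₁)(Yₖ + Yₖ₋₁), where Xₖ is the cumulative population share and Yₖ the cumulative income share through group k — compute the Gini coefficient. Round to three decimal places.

Cumulative income shares Yₖ: 0.0760, 0.1870, 0.3510, 0.6620, 1.0000
Σ (Xₖ−Xₖ₋₁)(Yₖ+Yₖ₋₁) = (1/5)(0.0760+0.0000) + (1/5)(0.1870+0.0760) + (1/5)(0.3510+0.1870) + (1/5)(0.6620+0.3510) + (1/5)(1.0000+0.6620)
  = 0.0152 + 0.0526 + 0.1076 + 0.2026 + 0.3324 = 0.7104
G = 1 − 0.7104 = 0.2896

0.290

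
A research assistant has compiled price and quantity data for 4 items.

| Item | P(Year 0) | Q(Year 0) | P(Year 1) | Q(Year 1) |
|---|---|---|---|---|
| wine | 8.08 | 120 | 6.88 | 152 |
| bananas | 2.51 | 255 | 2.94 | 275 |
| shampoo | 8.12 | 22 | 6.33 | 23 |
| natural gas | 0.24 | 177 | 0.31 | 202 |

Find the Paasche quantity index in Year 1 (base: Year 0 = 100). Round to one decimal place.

Paasche quantity index uses current-period prices as weights.
ΣP(Year 1)·Q(Year 1) = 6.88×152 + 2.94×275 + 6.33×23 + 0.31×202 = 1045.76 + 808.5 + 145.59 + 62.62 = 2062.47
ΣP(Year 1)·Q(Year 0) = 6.88×120 + 2.94×255 + 6.33×22 + 0.31×177 = 825.6 + 749.7 + 139.26 + 54.87 = 1769.43
Index = 2062.47 / 1769.43 × 100 = 116.5613

116.6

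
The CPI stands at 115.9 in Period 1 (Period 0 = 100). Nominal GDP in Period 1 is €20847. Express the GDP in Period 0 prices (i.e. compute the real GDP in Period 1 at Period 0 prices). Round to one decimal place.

Real = Nominal ÷ (Index/100) = 20847 ÷ (115.9/100)
     = 20847 ÷ 1.159 = 17987.0578

17987.1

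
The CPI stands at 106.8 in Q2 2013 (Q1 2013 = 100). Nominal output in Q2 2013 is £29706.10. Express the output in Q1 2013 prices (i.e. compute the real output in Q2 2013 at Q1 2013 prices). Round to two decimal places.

Real = Nominal ÷ (Index/100) = 29706.10 ÷ (106.8/100)
     = 29706.10 ÷ 1.068 = 27814.7004

27814.70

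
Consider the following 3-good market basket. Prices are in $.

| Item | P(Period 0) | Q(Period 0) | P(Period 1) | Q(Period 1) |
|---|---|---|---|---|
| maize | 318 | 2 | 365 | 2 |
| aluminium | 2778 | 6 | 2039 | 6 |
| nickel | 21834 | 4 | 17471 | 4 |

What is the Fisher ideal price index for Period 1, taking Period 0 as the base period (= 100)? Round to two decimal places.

79.17

Laspeyres component (base-period weights):
ΣP(Period 1)Q(Period 0) = 365×2 + 2039×6 + 17471×4 = 730 + 12234 + 69884 = 82848
ΣP(Period 0)Q(Period 0) = 318×2 + 2778×6 + 21834×4 = 636 + 16668 + 87336 = 104640
L = 82848 / 104640 × 100 = 79.1743
Paasche component (current-period weights):
ΣP(Period 1)Q(Period 1) = 365×2 + 2039×6 + 17471×4 = 730 + 12234 + 69884 = 82848
ΣP(Period 0)Q(Period 1) = 318×2 + 2778×6 + 21834×4 = 636 + 16668 + 87336 = 104640
P = 82848 / 104640 × 100 = 79.1743
Fisher = √(L × P) = √(79.1743 × 79.1743) = 79.1743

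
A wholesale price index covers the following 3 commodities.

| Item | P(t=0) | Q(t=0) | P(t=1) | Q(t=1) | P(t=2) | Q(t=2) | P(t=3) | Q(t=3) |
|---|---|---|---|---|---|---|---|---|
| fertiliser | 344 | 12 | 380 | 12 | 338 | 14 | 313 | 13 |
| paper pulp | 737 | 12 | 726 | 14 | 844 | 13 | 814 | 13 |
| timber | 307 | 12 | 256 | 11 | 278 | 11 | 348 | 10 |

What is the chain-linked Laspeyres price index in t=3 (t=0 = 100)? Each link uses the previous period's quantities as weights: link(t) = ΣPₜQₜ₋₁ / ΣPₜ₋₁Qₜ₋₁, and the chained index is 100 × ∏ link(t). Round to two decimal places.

106.07

Link t=0→t=1:
ΣP(t=1)Q(t=0) = 380×12 + 726×12 + 256×12 = 4560 + 8712 + 3072 = 16344
ΣP(t=0)Q(t=0) = 344×12 + 737×12 + 307×12 = 4128 + 8844 + 3684 = 16656
link = 16344/16656 = 0.981268
Link t=1→t=2:
ΣP(t=2)Q(t=1) = 338×12 + 844×14 + 278×11 = 4056 + 11816 + 3058 = 18930
ΣP(t=1)Q(t=1) = 380×12 + 726×14 + 256×11 = 4560 + 10164 + 2816 = 17540
link = 18930/17540 = 1.079247
Link t=2→t=3:
ΣP(t=3)Q(t=2) = 313×14 + 814×13 + 348×11 = 4382 + 10582 + 3828 = 18792
ΣP(t=2)Q(t=2) = 338×14 + 844×13 + 278×11 = 4732 + 10972 + 3058 = 18762
link = 18792/18762 = 1.001599
Chained index = 100 × 0.981268 × 1.079247 × 1.001599 = 106.0724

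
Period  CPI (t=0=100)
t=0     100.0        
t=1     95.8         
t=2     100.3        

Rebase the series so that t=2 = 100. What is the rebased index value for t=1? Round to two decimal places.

Rebased(t=1) = 95.8 / 100.3 × 100 = 95.5135

95.51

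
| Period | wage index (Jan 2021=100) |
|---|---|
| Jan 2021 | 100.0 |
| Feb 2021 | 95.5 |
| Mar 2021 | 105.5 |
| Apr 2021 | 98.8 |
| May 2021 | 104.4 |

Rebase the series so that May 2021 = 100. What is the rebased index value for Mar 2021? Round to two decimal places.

101.05

Rebased(Mar 2021) = 105.5 / 104.4 × 100 = 101.0536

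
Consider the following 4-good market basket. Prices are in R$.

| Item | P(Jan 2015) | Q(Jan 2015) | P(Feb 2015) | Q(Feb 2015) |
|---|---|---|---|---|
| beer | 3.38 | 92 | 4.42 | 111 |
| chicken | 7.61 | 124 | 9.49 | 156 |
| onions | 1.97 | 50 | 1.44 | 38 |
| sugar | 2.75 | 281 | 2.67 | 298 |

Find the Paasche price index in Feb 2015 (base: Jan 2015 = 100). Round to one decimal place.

114.8

Paasche price index uses current-period quantities as weights.
ΣP(Feb 2015)·Q(Feb 2015) = 4.42×111 + 9.49×156 + 1.44×38 + 2.67×298 = 490.62 + 1480.44 + 54.72 + 795.66 = 2821.44
ΣP(Jan 2015)·Q(Feb 2015) = 3.38×111 + 7.61×156 + 1.97×38 + 2.75×298 = 375.18 + 1187.16 + 74.86 + 819.5 = 2456.7
Index = 2821.44 / 2456.7 × 100 = 114.8467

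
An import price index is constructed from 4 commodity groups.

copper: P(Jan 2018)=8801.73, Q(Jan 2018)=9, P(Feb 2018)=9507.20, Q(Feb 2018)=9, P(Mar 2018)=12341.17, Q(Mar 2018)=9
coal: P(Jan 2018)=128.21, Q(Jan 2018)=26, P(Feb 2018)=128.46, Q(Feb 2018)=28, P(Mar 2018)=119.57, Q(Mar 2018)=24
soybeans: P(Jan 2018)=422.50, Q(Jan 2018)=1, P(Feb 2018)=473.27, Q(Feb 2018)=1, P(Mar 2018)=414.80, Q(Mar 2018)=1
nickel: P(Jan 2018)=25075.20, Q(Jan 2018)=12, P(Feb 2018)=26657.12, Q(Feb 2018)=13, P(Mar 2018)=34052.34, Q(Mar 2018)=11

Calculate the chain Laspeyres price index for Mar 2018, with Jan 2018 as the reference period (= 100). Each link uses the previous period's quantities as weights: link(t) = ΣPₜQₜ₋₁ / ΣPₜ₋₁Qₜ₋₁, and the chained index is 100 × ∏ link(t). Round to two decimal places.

136.27

Link Jan 2018→Feb 2018:
ΣP(Feb 2018)Q(Jan 2018) = 9507.20×9 + 128.46×26 + 473.27×1 + 26657.12×12 = 85564.8 + 3339.96 + 473.27 + 319885.44 = 409263.47
ΣP(Jan 2018)Q(Jan 2018) = 8801.73×9 + 128.21×26 + 422.50×1 + 25075.20×12 = 79215.57 + 3333.46 + 422.5 + 300902.4 = 383873.93
link = 409263.47/383873.93 = 1.066140
Link Feb 2018→Mar 2018:
ΣP(Mar 2018)Q(Feb 2018) = 12341.17×9 + 119.57×28 + 414.80×1 + 34052.34×13 = 111070.53 + 3347.96 + 414.8 + 442680.42 = 557513.71
ΣP(Feb 2018)Q(Feb 2018) = 9507.20×9 + 128.46×28 + 473.27×1 + 26657.12×13 = 85564.8 + 3596.88 + 473.27 + 346542.56 = 436177.51
link = 557513.71/436177.51 = 1.278181
Chained index = 100 × 1.066140 × 1.278181 = 136.2720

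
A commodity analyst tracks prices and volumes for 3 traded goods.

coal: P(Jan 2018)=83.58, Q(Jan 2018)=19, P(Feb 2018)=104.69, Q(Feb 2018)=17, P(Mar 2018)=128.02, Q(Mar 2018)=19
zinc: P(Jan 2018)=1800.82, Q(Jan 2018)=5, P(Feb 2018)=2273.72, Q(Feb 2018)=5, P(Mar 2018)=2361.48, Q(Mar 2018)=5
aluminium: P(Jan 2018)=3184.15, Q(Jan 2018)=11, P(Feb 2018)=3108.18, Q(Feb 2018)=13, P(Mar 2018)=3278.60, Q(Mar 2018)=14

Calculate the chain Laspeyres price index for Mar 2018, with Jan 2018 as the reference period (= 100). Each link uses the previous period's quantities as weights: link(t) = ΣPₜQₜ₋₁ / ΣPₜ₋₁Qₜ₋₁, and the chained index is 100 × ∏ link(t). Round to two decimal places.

Link Jan 2018→Feb 2018:
ΣP(Feb 2018)Q(Jan 2018) = 104.69×19 + 2273.72×5 + 3108.18×11 = 1989.11 + 11368.6 + 34189.98 = 47547.69
ΣP(Jan 2018)Q(Jan 2018) = 83.58×19 + 1800.82×5 + 3184.15×11 = 1588.02 + 9004.1 + 35025.65 = 45617.77
link = 47547.69/45617.77 = 1.042306
Link Feb 2018→Mar 2018:
ΣP(Mar 2018)Q(Feb 2018) = 128.02×17 + 2361.48×5 + 3278.60×13 = 2176.34 + 11807.4 + 42621.8 = 56605.54
ΣP(Feb 2018)Q(Feb 2018) = 104.69×17 + 2273.72×5 + 3108.18×13 = 1779.73 + 11368.6 + 40406.34 = 53554.67
link = 56605.54/53554.67 = 1.056967
Chained index = 100 × 1.042306 × 1.056967 = 110.1684

110.17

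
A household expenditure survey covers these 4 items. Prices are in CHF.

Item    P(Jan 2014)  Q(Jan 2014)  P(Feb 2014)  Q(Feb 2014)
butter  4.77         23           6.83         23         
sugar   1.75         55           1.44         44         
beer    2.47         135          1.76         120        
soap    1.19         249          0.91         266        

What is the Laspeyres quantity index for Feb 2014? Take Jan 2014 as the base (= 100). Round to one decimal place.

Laspeyres quantity index uses base-period prices as weights.
ΣP(Jan 2014)·Q(Feb 2014) = 4.77×23 + 1.75×44 + 2.47×120 + 1.19×266 = 109.71 + 77 + 296.4 + 316.54 = 799.65
ΣP(Jan 2014)·Q(Jan 2014) = 4.77×23 + 1.75×55 + 2.47×135 + 1.19×249 = 109.71 + 96.25 + 333.45 + 296.31 = 835.72
Index = 799.65 / 835.72 × 100 = 95.6840

95.7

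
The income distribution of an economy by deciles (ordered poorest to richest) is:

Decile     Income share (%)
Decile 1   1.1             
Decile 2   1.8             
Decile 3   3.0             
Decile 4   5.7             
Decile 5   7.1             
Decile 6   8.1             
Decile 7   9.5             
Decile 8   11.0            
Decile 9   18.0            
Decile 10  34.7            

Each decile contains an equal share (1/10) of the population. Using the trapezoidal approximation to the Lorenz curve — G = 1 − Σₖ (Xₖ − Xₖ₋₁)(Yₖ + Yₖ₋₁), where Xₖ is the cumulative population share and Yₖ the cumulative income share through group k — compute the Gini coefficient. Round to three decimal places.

Cumulative income shares Yₖ: 0.0110, 0.0290, 0.0590, 0.1160, 0.1870, 0.2680, 0.3630, 0.4730, 0.6530, 1.0000
Σ (Xₖ−Xₖ₋₁)(Yₖ+Yₖ₋₁) = (1/10)(0.0110+0.0000) + (1/10)(0.0290+0.0110) + (1/10)(0.0590+0.0290) + (1/10)(0.1160+0.0590) + (1/10)(0.1870+0.1160) + (1/10)(0.2680+0.1870) + (1/10)(0.3630+0.2680) + (1/10)(0.4730+0.3630) + (1/10)(0.6530+0.4730) + (1/10)(1.0000+0.6530)
  = 0.0011 + 0.0040 + 0.0088 + 0.0175 + 0.0303 + 0.0455 + 0.0631 + 0.0836 + 0.1126 + 0.1653 = 0.5318
G = 1 − 0.5318 = 0.4682

0.468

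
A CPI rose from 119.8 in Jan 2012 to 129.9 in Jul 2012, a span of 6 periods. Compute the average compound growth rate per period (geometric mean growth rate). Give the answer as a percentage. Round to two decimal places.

1.36%

Growth factor = (129.9/119.8)^(1/6) = (1.084307)^(1/6) = 1.013582
Growth rate = 1.013582 − 1 = 0.013582 = 1.3582%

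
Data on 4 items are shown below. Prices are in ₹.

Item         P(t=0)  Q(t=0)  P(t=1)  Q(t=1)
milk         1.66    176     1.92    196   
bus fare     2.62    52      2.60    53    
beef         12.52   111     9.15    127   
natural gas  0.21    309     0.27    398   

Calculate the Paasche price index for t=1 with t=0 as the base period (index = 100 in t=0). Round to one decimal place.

Paasche price index uses current-period quantities as weights.
ΣP(t=1)·Q(t=1) = 1.92×196 + 2.60×53 + 9.15×127 + 0.27×398 = 376.32 + 137.8 + 1162.05 + 107.46 = 1783.63
ΣP(t=0)·Q(t=1) = 1.66×196 + 2.62×53 + 12.52×127 + 0.21×398 = 325.36 + 138.86 + 1590.04 + 83.58 = 2137.84
Index = 1783.63 / 2137.84 × 100 = 83.4314

83.4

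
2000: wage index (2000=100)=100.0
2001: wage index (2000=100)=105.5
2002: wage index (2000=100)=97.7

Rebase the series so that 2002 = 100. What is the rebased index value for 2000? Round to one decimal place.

Rebased(2000) = 100.0 / 97.7 × 100 = 102.3541

102.4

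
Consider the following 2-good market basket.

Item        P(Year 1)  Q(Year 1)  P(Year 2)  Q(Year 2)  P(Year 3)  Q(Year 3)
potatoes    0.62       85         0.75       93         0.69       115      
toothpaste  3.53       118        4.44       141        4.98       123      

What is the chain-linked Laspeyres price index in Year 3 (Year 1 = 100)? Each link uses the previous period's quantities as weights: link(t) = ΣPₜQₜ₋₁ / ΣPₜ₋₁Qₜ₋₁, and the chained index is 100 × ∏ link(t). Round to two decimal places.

137.94

Link Year 1→Year 2:
ΣP(Year 2)Q(Year 1) = 0.75×85 + 4.44×118 = 63.75 + 523.92 = 587.67
ΣP(Year 1)Q(Year 1) = 0.62×85 + 3.53×118 = 52.7 + 416.54 = 469.24
link = 587.67/469.24 = 1.252387
Link Year 2→Year 3:
ΣP(Year 3)Q(Year 2) = 0.69×93 + 4.98×141 = 64.17 + 702.18 = 766.35
ΣP(Year 2)Q(Year 2) = 0.75×93 + 4.44×141 = 69.75 + 626.04 = 695.79
link = 766.35/695.79 = 1.101410
Chained index = 100 × 1.252387 × 1.101410 = 137.9391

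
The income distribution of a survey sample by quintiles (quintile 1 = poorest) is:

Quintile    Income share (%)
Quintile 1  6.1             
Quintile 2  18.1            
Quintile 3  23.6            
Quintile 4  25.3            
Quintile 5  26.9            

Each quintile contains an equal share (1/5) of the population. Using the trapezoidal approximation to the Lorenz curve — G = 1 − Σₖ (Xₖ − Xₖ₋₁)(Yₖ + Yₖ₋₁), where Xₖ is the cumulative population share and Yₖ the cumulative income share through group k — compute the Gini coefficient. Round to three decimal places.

Cumulative income shares Yₖ: 0.0610, 0.2420, 0.4780, 0.7310, 1.0000
Σ (Xₖ−Xₖ₋₁)(Yₖ+Yₖ₋₁) = (1/5)(0.0610+0.0000) + (1/5)(0.2420+0.0610) + (1/5)(0.4780+0.2420) + (1/5)(0.7310+0.4780) + (1/5)(1.0000+0.7310)
  = 0.0122 + 0.0606 + 0.1440 + 0.2418 + 0.3462 = 0.8048
G = 1 − 0.8048 = 0.1952

0.195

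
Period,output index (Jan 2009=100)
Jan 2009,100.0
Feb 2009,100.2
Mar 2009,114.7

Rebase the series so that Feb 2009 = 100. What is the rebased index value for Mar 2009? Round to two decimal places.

Rebased(Mar 2009) = 114.7 / 100.2 × 100 = 114.4711

114.47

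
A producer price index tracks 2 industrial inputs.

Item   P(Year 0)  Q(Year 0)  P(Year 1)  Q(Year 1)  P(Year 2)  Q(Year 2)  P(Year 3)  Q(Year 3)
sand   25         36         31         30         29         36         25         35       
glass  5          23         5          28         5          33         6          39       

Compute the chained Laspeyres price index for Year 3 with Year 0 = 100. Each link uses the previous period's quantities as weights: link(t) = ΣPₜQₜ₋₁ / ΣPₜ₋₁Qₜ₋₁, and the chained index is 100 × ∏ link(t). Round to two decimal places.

Link Year 0→Year 1:
ΣP(Year 1)Q(Year 0) = 31×36 + 5×23 = 1116 + 115 = 1231
ΣP(Year 0)Q(Year 0) = 25×36 + 5×23 = 900 + 115 = 1015
link = 1231/1015 = 1.212808
Link Year 1→Year 2:
ΣP(Year 2)Q(Year 1) = 29×30 + 5×28 = 870 + 140 = 1010
ΣP(Year 1)Q(Year 1) = 31×30 + 5×28 = 930 + 140 = 1070
link = 1010/1070 = 0.943925
Link Year 2→Year 3:
ΣP(Year 3)Q(Year 2) = 25×36 + 6×33 = 900 + 198 = 1098
ΣP(Year 2)Q(Year 2) = 29×36 + 5×33 = 1044 + 165 = 1209
link = 1098/1209 = 0.908189
Chained index = 100 × 1.212808 × 0.943925 × 0.908189 = 103.9694

103.97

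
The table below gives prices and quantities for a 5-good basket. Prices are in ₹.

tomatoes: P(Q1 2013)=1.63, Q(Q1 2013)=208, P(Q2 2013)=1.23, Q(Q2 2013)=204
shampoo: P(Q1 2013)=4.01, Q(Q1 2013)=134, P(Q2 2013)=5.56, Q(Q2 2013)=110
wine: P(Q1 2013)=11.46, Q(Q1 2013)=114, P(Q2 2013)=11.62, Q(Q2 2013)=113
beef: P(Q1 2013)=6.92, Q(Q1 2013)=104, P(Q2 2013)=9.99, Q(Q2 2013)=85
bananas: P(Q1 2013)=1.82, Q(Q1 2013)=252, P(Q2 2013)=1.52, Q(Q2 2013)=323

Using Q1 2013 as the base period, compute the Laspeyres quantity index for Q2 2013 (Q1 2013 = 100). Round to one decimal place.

Laspeyres quantity index uses base-period prices as weights.
ΣP(Q1 2013)·Q(Q2 2013) = 1.63×204 + 4.01×110 + 11.46×113 + 6.92×85 + 1.82×323 = 332.52 + 441.1 + 1294.98 + 588.2 + 587.86 = 3244.66
ΣP(Q1 2013)·Q(Q1 2013) = 1.63×208 + 4.01×134 + 11.46×114 + 6.92×104 + 1.82×252 = 339.04 + 537.34 + 1306.44 + 719.68 + 458.64 = 3361.14
Index = 3244.66 / 3361.14 × 100 = 96.5345

96.5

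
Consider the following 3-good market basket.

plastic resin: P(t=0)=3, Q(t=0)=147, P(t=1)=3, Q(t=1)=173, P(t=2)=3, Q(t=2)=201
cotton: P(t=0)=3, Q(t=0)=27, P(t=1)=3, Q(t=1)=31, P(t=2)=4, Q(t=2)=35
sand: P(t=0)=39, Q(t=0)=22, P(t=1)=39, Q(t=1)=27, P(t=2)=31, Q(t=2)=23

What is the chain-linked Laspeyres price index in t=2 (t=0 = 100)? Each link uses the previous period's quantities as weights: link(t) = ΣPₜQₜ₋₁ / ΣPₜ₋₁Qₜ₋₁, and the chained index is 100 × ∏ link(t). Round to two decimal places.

Link t=0→t=1:
ΣP(t=1)Q(t=0) = 3×147 + 3×27 + 39×22 = 441 + 81 + 858 = 1380
ΣP(t=0)Q(t=0) = 3×147 + 3×27 + 39×22 = 441 + 81 + 858 = 1380
link = 1380/1380 = 1.000000
Link t=1→t=2:
ΣP(t=2)Q(t=1) = 3×173 + 4×31 + 31×27 = 519 + 124 + 837 = 1480
ΣP(t=1)Q(t=1) = 3×173 + 3×31 + 39×27 = 519 + 93 + 1053 = 1665
link = 1480/1665 = 0.888889
Chained index = 100 × 1.000000 × 0.888889 = 88.8889

88.89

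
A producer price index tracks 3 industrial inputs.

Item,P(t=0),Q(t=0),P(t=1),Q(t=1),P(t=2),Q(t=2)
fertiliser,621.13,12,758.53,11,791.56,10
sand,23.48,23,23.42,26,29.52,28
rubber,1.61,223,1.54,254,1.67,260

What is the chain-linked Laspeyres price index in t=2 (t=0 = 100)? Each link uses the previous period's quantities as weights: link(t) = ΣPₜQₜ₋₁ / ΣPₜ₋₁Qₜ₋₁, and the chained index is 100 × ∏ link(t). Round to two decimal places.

126.64

Link t=0→t=1:
ΣP(t=1)Q(t=0) = 758.53×12 + 23.42×23 + 1.54×223 = 9102.36 + 538.66 + 343.42 = 9984.44
ΣP(t=0)Q(t=0) = 621.13×12 + 23.48×23 + 1.61×223 = 7453.56 + 540.04 + 359.03 = 8352.63
link = 9984.44/8352.63 = 1.195365
Link t=1→t=2:
ΣP(t=2)Q(t=1) = 791.56×11 + 29.52×26 + 1.67×254 = 8707.16 + 767.52 + 424.18 = 9898.86
ΣP(t=1)Q(t=1) = 758.53×11 + 23.42×26 + 1.54×254 = 8343.83 + 608.92 + 391.16 = 9343.91
link = 9898.86/9343.91 = 1.059392
Chained index = 100 × 1.195365 × 1.059392 = 126.6359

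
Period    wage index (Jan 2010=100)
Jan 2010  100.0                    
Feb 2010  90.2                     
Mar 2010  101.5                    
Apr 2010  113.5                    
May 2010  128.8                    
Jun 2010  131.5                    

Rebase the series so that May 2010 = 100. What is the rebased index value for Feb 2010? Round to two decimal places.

Rebased(Feb 2010) = 90.2 / 128.8 × 100 = 70.0311

70.03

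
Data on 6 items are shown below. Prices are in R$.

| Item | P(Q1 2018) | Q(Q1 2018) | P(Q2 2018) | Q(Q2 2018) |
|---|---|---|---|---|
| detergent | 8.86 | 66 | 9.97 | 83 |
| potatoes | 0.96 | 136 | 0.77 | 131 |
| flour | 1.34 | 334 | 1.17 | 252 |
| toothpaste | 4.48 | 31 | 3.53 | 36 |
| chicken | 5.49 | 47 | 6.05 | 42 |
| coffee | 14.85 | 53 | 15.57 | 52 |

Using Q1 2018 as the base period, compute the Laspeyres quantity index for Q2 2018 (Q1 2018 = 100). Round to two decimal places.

Laspeyres quantity index uses base-period prices as weights.
ΣP(Q1 2018)·Q(Q2 2018) = 8.86×83 + 0.96×131 + 1.34×252 + 4.48×36 + 5.49×42 + 14.85×52 = 735.38 + 125.76 + 337.68 + 161.28 + 230.58 + 772.2 = 2362.88
ΣP(Q1 2018)·Q(Q1 2018) = 8.86×66 + 0.96×136 + 1.34×334 + 4.48×31 + 5.49×47 + 14.85×53 = 584.76 + 130.56 + 447.56 + 138.88 + 258.03 + 787.05 = 2346.84
Index = 2362.88 / 2346.84 × 100 = 100.6835

100.68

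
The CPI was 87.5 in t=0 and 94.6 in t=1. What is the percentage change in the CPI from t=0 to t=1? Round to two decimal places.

Change = (94.6 − 87.5) / 87.5 × 100
       = 7.1 / 87.5 × 100 = 8.1143%

8.11%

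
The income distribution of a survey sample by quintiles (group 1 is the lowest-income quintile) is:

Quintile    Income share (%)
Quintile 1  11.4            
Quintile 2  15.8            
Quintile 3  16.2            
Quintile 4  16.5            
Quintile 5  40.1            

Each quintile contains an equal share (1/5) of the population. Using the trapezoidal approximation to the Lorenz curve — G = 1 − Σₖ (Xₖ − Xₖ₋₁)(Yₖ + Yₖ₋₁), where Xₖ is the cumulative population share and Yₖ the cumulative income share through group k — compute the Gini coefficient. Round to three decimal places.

Cumulative income shares Yₖ: 0.1140, 0.2720, 0.4340, 0.5990, 1.0000
Σ (Xₖ−Xₖ₋₁)(Yₖ+Yₖ₋₁) = (1/5)(0.1140+0.0000) + (1/5)(0.2720+0.1140) + (1/5)(0.4340+0.2720) + (1/5)(0.5990+0.4340) + (1/5)(1.0000+0.5990)
  = 0.0228 + 0.0772 + 0.1412 + 0.2066 + 0.3198 = 0.7676
G = 1 − 0.7676 = 0.2324

0.232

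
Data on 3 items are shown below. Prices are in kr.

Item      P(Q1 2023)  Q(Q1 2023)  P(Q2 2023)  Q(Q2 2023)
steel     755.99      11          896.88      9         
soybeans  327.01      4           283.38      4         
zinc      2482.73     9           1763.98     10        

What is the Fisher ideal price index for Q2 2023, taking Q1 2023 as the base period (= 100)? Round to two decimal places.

Laspeyres component (base-period weights):
ΣP(Q2 2023)Q(Q1 2023) = 896.88×11 + 283.38×4 + 1763.98×9 = 9865.68 + 1133.52 + 15875.82 = 26875.02
ΣP(Q1 2023)Q(Q1 2023) = 755.99×11 + 327.01×4 + 2482.73×9 = 8315.89 + 1308.04 + 22344.57 = 31968.5
L = 26875.02 / 31968.5 × 100 = 84.0672
Paasche component (current-period weights):
ΣP(Q2 2023)Q(Q2 2023) = 896.88×9 + 283.38×4 + 1763.98×10 = 8071.92 + 1133.52 + 17639.8 = 26845.24
ΣP(Q1 2023)Q(Q2 2023) = 755.99×9 + 327.01×4 + 2482.73×10 = 6803.91 + 1308.04 + 24827.3 = 32939.25
P = 26845.24 / 32939.25 × 100 = 81.4992
Fisher = √(L × P) = √(84.0672 × 81.4992) = 82.7733

82.77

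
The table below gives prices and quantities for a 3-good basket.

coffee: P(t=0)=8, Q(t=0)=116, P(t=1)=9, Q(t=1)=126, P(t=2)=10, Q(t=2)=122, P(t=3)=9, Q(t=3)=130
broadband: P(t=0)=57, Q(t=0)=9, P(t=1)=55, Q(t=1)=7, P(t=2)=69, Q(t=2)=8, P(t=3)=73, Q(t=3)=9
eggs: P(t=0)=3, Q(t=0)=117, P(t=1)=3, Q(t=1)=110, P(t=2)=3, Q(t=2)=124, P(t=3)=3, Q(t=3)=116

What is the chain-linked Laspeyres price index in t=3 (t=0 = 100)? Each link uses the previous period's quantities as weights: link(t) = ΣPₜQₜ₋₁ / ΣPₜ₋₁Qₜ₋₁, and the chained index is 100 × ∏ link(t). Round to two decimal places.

113.28

Link t=0→t=1:
ΣP(t=1)Q(t=0) = 9×116 + 55×9 + 3×117 = 1044 + 495 + 351 = 1890
ΣP(t=0)Q(t=0) = 8×116 + 57×9 + 3×117 = 928 + 513 + 351 = 1792
link = 1890/1792 = 1.054688
Link t=1→t=2:
ΣP(t=2)Q(t=1) = 10×126 + 69×7 + 3×110 = 1260 + 483 + 330 = 2073
ΣP(t=1)Q(t=1) = 9×126 + 55×7 + 3×110 = 1134 + 385 + 330 = 1849
link = 2073/1849 = 1.121147
Link t=2→t=3:
ΣP(t=3)Q(t=2) = 9×122 + 73×8 + 3×124 = 1098 + 584 + 372 = 2054
ΣP(t=2)Q(t=2) = 10×122 + 69×8 + 3×124 = 1220 + 552 + 372 = 2144
link = 2054/2144 = 0.958022
Chained index = 100 × 1.054688 × 1.121147 × 0.958022 = 113.2822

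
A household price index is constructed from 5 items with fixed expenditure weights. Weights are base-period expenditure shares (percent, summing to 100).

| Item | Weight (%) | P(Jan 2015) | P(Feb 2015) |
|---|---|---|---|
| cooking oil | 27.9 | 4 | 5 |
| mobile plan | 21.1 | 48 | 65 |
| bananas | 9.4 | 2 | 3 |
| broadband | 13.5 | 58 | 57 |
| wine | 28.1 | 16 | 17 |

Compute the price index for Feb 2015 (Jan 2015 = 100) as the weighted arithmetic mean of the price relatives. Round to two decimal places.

120.67

cooking oil: 27.9 × (5/4) = 27.9 × 1.250000 = 34.8750
mobile plan: 21.1 × (65/48) = 21.1 × 1.354167 = 28.5729
bananas: 9.4 × (3/2) = 9.4 × 1.500000 = 14.1000
broadband: 13.5 × (57/58) = 13.5 × 0.982759 = 13.2672
wine: 28.1 × (17/16) = 28.1 × 1.062500 = 29.8563
Index = Σ wᵢ·(p₁ᵢ/p₀ᵢ) = 34.8750 + 28.5729 + 14.1000 + 13.2672 + 29.8563 = 120.6714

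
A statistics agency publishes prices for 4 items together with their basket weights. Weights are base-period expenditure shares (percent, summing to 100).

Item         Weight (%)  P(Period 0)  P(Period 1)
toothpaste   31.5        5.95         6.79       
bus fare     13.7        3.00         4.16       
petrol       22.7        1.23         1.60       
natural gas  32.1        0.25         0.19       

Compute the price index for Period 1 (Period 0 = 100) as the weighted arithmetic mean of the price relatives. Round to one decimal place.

toothpaste: 31.5 × (6.79/5.95) = 31.5 × 1.141176 = 35.9471
bus fare: 13.7 × (4.16/3.00) = 13.7 × 1.386667 = 18.9973
petrol: 22.7 × (1.60/1.23) = 22.7 × 1.300813 = 29.5285
natural gas: 32.1 × (0.19/0.25) = 32.1 × 0.760000 = 24.3960
Index = Σ wᵢ·(p₁ᵢ/p₀ᵢ) = 35.9471 + 18.9973 + 29.5285 + 24.3960 = 108.8688

108.9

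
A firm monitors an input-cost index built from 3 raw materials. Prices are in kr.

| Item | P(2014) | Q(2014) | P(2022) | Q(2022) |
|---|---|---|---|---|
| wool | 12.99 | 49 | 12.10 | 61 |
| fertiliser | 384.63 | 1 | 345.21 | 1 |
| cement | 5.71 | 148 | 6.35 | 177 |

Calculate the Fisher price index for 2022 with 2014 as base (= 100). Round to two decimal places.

100.76

Laspeyres component (base-period weights):
ΣP(2022)Q(2014) = 12.10×49 + 345.21×1 + 6.35×148 = 592.9 + 345.21 + 939.8 = 1877.91
ΣP(2014)Q(2014) = 12.99×49 + 384.63×1 + 5.71×148 = 636.51 + 384.63 + 845.08 = 1866.22
L = 1877.91 / 1866.22 × 100 = 100.6264
Paasche component (current-period weights):
ΣP(2022)Q(2022) = 12.10×61 + 345.21×1 + 6.35×177 = 738.1 + 345.21 + 1123.95 = 2207.26
ΣP(2014)Q(2022) = 12.99×61 + 384.63×1 + 5.71×177 = 792.39 + 384.63 + 1010.67 = 2187.69
P = 2207.26 / 2187.69 × 100 = 100.8946
Fisher = √(L × P) = √(100.6264 × 100.8946) = 100.7604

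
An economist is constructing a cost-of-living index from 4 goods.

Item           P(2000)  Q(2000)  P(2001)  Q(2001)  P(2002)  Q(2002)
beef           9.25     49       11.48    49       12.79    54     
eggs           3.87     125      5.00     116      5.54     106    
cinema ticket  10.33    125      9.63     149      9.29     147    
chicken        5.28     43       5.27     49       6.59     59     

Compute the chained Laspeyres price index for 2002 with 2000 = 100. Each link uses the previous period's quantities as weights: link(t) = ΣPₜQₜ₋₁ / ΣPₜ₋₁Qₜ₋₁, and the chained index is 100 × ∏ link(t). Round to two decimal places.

111.92

Link 2000→2001:
ΣP(2001)Q(2000) = 11.48×49 + 5.00×125 + 9.63×125 + 5.27×43 = 562.52 + 625 + 1203.75 + 226.61 = 2617.88
ΣP(2000)Q(2000) = 9.25×49 + 3.87×125 + 10.33×125 + 5.28×43 = 453.25 + 483.75 + 1291.25 + 227.04 = 2455.29
link = 2617.88/2455.29 = 1.066220
Link 2001→2002:
ΣP(2002)Q(2001) = 12.79×49 + 5.54×116 + 9.29×149 + 6.59×49 = 626.71 + 642.64 + 1384.21 + 322.91 = 2976.47
ΣP(2001)Q(2001) = 11.48×49 + 5.00×116 + 9.63×149 + 5.27×49 = 562.52 + 580 + 1434.87 + 258.23 = 2835.62
link = 2976.47/2835.62 = 1.049672
Chained index = 100 × 1.066220 × 1.049672 = 111.9181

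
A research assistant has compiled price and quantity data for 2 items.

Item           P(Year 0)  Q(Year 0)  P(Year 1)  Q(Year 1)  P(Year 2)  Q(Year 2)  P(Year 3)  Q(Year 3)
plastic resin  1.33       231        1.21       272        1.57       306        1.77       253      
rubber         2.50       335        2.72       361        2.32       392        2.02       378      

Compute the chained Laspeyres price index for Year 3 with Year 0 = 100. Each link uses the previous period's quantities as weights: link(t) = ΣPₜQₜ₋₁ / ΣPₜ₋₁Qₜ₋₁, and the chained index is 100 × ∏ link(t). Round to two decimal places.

Link Year 0→Year 1:
ΣP(Year 1)Q(Year 0) = 1.21×231 + 2.72×335 = 279.51 + 911.2 = 1190.71
ΣP(Year 0)Q(Year 0) = 1.33×231 + 2.50×335 = 307.23 + 837.5 = 1144.73
link = 1190.71/1144.73 = 1.040167
Link Year 1→Year 2:
ΣP(Year 2)Q(Year 1) = 1.57×272 + 2.32×361 = 427.04 + 837.52 = 1264.56
ΣP(Year 1)Q(Year 1) = 1.21×272 + 2.72×361 = 329.12 + 981.92 = 1311.04
link = 1264.56/1311.04 = 0.964547
Link Year 2→Year 3:
ΣP(Year 3)Q(Year 2) = 1.77×306 + 2.02×392 = 541.62 + 791.84 = 1333.46
ΣP(Year 2)Q(Year 2) = 1.57×306 + 2.32×392 = 480.42 + 909.44 = 1389.86
link = 1333.46/1389.86 = 0.959420
Chained index = 100 × 1.040167 × 0.964547 × 0.959420 = 96.2577

96.26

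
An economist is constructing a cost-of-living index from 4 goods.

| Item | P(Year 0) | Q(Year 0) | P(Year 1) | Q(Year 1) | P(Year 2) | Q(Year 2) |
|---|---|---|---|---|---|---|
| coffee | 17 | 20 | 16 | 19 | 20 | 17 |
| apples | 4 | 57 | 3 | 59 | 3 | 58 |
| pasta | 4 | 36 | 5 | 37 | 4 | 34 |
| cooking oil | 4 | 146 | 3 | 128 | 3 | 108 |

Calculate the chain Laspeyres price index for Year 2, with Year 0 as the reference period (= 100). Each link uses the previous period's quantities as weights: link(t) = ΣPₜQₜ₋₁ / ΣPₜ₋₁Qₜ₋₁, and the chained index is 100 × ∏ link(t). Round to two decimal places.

Link Year 0→Year 1:
ΣP(Year 1)Q(Year 0) = 16×20 + 3×57 + 5×36 + 3×146 = 320 + 171 + 180 + 438 = 1109
ΣP(Year 0)Q(Year 0) = 17×20 + 4×57 + 4×36 + 4×146 = 340 + 228 + 144 + 584 = 1296
link = 1109/1296 = 0.855710
Link Year 1→Year 2:
ΣP(Year 2)Q(Year 1) = 20×19 + 3×59 + 4×37 + 3×128 = 380 + 177 + 148 + 384 = 1089
ΣP(Year 1)Q(Year 1) = 16×19 + 3×59 + 5×37 + 3×128 = 304 + 177 + 185 + 384 = 1050
link = 1089/1050 = 1.037143
Chained index = 100 × 0.855710 × 1.037143 = 88.7493

88.75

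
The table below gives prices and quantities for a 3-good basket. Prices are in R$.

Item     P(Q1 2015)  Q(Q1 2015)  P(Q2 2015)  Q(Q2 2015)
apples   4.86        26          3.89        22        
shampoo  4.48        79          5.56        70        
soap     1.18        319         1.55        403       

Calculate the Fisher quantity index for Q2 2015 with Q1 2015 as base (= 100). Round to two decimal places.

105.42

Laspeyres component (base-period weights):
ΣP(Q1 2015)Q(Q2 2015) = 4.86×22 + 4.48×70 + 1.18×403 = 106.92 + 313.6 + 475.54 = 896.06
ΣP(Q1 2015)Q(Q1 2015) = 4.86×26 + 4.48×79 + 1.18×319 = 126.36 + 353.92 + 376.42 = 856.7
L = 896.06 / 856.7 × 100 = 104.5944
Paasche component (current-period weights):
ΣP(Q2 2015)Q(Q2 2015) = 3.89×22 + 5.56×70 + 1.55×403 = 85.58 + 389.2 + 624.65 = 1099.43
ΣP(Q2 2015)Q(Q1 2015) = 3.89×26 + 5.56×79 + 1.55×319 = 101.14 + 439.24 + 494.45 = 1034.83
P = 1099.43 / 1034.83 × 100 = 106.2426
Fisher = √(L × P) = √(104.5944 × 106.2426) = 105.4153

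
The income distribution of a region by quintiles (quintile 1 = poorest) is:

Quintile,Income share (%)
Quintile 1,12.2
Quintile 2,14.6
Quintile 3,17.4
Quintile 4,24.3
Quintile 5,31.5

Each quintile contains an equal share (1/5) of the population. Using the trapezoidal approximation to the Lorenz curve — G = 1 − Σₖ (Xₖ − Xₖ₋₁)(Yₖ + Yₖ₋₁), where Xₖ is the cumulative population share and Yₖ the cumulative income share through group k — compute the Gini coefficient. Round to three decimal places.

Cumulative income shares Yₖ: 0.1220, 0.2680, 0.4420, 0.6850, 1.0000
Σ (Xₖ−Xₖ₋₁)(Yₖ+Yₖ₋₁) = (1/5)(0.1220+0.0000) + (1/5)(0.2680+0.1220) + (1/5)(0.4420+0.2680) + (1/5)(0.6850+0.4420) + (1/5)(1.0000+0.6850)
  = 0.0244 + 0.0780 + 0.1420 + 0.2254 + 0.3370 = 0.8068
G = 1 − 0.8068 = 0.1932

0.193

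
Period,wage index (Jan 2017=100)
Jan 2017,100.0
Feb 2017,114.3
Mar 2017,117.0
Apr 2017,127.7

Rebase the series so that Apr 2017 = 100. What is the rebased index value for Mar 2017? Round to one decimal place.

Rebased(Mar 2017) = 117.0 / 127.7 × 100 = 91.6210

91.6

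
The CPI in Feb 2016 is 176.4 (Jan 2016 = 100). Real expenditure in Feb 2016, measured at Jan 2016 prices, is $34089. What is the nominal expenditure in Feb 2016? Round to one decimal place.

60133.0

Nominal = Real × (Index/100) = 34089 × (176.4/100)
        = 34089 × 1.764 = 60132.9960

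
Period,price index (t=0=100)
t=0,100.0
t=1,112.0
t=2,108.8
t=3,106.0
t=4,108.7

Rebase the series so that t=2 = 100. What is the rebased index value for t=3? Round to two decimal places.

Rebased(t=3) = 106.0 / 108.8 × 100 = 97.4265

97.43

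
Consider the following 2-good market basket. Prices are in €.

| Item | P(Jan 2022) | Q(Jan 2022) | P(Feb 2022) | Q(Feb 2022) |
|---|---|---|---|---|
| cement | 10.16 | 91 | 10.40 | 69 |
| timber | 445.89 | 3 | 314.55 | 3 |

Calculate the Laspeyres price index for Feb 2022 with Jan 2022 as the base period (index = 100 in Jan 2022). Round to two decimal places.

Laspeyres price index uses base-period quantities as weights.
ΣP(Feb 2022)·Q(Jan 2022) = 10.40×91 + 314.55×3 = 946.4 + 943.65 = 1890.05
ΣP(Jan 2022)·Q(Jan 2022) = 10.16×91 + 445.89×3 = 924.56 + 1337.67 = 2262.23
Index = 1890.05 / 2262.23 × 100 = 83.5481

83.55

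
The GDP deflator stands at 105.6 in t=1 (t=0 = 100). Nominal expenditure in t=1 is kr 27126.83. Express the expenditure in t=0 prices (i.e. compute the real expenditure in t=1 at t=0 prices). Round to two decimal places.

25688.29

Real = Nominal ÷ (Index/100) = 27126.83 ÷ (105.6/100)
     = 27126.83 ÷ 1.056 = 25688.2860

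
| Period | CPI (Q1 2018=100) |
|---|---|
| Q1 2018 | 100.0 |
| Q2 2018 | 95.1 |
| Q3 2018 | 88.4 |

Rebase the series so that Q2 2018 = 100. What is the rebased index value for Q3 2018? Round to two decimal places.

Rebased(Q3 2018) = 88.4 / 95.1 × 100 = 92.9548

92.95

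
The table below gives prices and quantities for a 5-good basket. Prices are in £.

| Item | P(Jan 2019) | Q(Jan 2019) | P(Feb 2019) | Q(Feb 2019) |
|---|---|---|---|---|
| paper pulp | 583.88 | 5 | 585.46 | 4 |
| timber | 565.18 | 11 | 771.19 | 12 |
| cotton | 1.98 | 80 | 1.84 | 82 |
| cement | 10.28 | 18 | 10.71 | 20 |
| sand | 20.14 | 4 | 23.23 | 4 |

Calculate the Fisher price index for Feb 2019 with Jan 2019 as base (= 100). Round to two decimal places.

124.94

Laspeyres component (base-period weights):
ΣP(Feb 2019)Q(Jan 2019) = 585.46×5 + 771.19×11 + 1.84×80 + 10.71×18 + 23.23×4 = 2927.3 + 8483.09 + 147.2 + 192.78 + 92.92 = 11843.29
ΣP(Jan 2019)Q(Jan 2019) = 583.88×5 + 565.18×11 + 1.98×80 + 10.28×18 + 20.14×4 = 2919.4 + 6216.98 + 158.4 + 185.04 + 80.56 = 9560.38
L = 11843.29 / 9560.38 × 100 = 123.8789
Paasche component (current-period weights):
ΣP(Feb 2019)Q(Feb 2019) = 585.46×4 + 771.19×12 + 1.84×82 + 10.71×20 + 23.23×4 = 2341.84 + 9254.28 + 150.88 + 214.2 + 92.92 = 12054.12
ΣP(Jan 2019)Q(Feb 2019) = 583.88×4 + 565.18×12 + 1.98×82 + 10.28×20 + 20.14×4 = 2335.52 + 6782.16 + 162.36 + 205.6 + 80.56 = 9566.2
P = 12054.12 / 9566.2 × 100 = 126.0074
Fisher = √(L × P) = √(123.8789 × 126.0074) = 124.9386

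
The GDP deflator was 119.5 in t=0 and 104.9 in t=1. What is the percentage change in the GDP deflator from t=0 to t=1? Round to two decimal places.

-12.22%

Change = (104.9 − 119.5) / 119.5 × 100
       = -14.6 / 119.5 × 100 = -12.2176%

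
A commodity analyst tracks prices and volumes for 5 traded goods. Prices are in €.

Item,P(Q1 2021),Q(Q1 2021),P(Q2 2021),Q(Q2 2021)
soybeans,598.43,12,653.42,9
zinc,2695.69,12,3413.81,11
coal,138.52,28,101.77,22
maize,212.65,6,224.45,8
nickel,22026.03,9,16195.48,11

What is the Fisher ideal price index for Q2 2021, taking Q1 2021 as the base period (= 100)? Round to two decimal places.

Laspeyres component (base-period weights):
ΣP(Q2 2021)Q(Q1 2021) = 653.42×12 + 3413.81×12 + 101.77×28 + 224.45×6 + 16195.48×9 = 7841.04 + 40965.72 + 2849.56 + 1346.7 + 145759.32 = 198762.34
ΣP(Q1 2021)Q(Q1 2021) = 598.43×12 + 2695.69×12 + 138.52×28 + 212.65×6 + 22026.03×9 = 7181.16 + 32348.28 + 3878.56 + 1275.9 + 198234.27 = 242918.17
L = 198762.34 / 242918.17 × 100 = 81.8228
Paasche component (current-period weights):
ΣP(Q2 2021)Q(Q2 2021) = 653.42×9 + 3413.81×11 + 101.77×22 + 224.45×8 + 16195.48×11 = 5880.78 + 37551.91 + 2238.94 + 1795.6 + 178150.28 = 225617.51
ΣP(Q1 2021)Q(Q2 2021) = 598.43×9 + 2695.69×11 + 138.52×22 + 212.65×8 + 22026.03×11 = 5385.87 + 29652.59 + 3047.44 + 1701.2 + 242286.33 = 282073.43
P = 225617.51 / 282073.43 × 100 = 79.9854
Fisher = √(L × P) = √(81.8228 × 79.9854) = 80.8989

80.90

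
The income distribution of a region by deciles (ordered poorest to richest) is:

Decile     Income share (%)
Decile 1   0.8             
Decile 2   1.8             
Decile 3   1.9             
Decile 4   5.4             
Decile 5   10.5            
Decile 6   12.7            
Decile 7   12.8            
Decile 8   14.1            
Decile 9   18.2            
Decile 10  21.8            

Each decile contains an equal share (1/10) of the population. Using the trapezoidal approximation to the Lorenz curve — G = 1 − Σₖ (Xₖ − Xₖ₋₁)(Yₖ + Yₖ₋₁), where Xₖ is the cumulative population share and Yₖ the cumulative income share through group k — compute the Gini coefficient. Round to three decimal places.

Cumulative income shares Yₖ: 0.0080, 0.0260, 0.0450, 0.0990, 0.2040, 0.3310, 0.4590, 0.6000, 0.7820, 1.0000
Σ (Xₖ−Xₖ₋₁)(Yₖ+Yₖ₋₁) = (1/10)(0.0080+0.0000) + (1/10)(0.0260+0.0080) + (1/10)(0.0450+0.0260) + (1/10)(0.0990+0.0450) + (1/10)(0.2040+0.0990) + (1/10)(0.3310+0.2040) + (1/10)(0.4590+0.3310) + (1/10)(0.6000+0.4590) + (1/10)(0.7820+0.6000) + (1/10)(1.0000+0.7820)
  = 0.0008 + 0.0034 + 0.0071 + 0.0144 + 0.0303 + 0.0535 + 0.0790 + 0.1059 + 0.1382 + 0.1782 = 0.6108
G = 1 − 0.6108 = 0.3892

0.389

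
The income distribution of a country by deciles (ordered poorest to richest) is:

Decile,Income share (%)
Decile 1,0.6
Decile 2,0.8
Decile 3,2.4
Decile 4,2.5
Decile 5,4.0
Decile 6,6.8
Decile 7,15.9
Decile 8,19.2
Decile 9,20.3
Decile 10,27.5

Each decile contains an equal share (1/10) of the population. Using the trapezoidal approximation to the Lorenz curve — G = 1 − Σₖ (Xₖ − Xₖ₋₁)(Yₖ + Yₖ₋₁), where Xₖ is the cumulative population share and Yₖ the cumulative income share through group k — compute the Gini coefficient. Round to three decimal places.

0.506

Cumulative income shares Yₖ: 0.0060, 0.0140, 0.0380, 0.0630, 0.1030, 0.1710, 0.3300, 0.5220, 0.7250, 1.0000
Σ (Xₖ−Xₖ₋₁)(Yₖ+Yₖ₋₁) = (1/10)(0.0060+0.0000) + (1/10)(0.0140+0.0060) + (1/10)(0.0380+0.0140) + (1/10)(0.0630+0.0380) + (1/10)(0.1030+0.0630) + (1/10)(0.1710+0.1030) + (1/10)(0.3300+0.1710) + (1/10)(0.5220+0.3300) + (1/10)(0.7250+0.5220) + (1/10)(1.0000+0.7250)
  = 0.0006 + 0.0020 + 0.0052 + 0.0101 + 0.0166 + 0.0274 + 0.0501 + 0.0852 + 0.1247 + 0.1725 = 0.4944
G = 1 − 0.4944 = 0.5056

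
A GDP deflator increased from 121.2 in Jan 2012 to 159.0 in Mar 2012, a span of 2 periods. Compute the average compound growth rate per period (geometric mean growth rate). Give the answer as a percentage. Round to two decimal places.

14.54%

Growth factor = (159.0/121.2)^(1/2) = (1.311881)^(1/2) = 1.145374
Growth rate = 1.145374 − 1 = 0.145374 = 14.5374%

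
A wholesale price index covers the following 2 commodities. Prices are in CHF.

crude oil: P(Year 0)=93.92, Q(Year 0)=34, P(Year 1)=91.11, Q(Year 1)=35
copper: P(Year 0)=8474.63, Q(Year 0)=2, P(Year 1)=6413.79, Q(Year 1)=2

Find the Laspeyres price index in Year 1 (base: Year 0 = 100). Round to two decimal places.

Laspeyres price index uses base-period quantities as weights.
ΣP(Year 1)·Q(Year 0) = 91.11×34 + 6413.79×2 = 3097.74 + 12827.58 = 15925.32
ΣP(Year 0)·Q(Year 0) = 93.92×34 + 8474.63×2 = 3193.28 + 16949.26 = 20142.54
Index = 15925.32 / 20142.54 × 100 = 79.0631

79.06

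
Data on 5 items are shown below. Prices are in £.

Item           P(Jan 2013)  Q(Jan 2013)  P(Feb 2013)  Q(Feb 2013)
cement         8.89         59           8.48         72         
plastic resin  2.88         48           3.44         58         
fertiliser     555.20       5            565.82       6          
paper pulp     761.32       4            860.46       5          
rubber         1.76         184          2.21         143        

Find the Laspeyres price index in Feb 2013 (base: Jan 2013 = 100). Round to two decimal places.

107.86

Laspeyres price index uses base-period quantities as weights.
ΣP(Feb 2013)·Q(Jan 2013) = 8.48×59 + 3.44×48 + 565.82×5 + 860.46×4 + 2.21×184 = 500.32 + 165.12 + 2829.1 + 3441.84 + 406.64 = 7343.02
ΣP(Jan 2013)·Q(Jan 2013) = 8.89×59 + 2.88×48 + 555.20×5 + 761.32×4 + 1.76×184 = 524.51 + 138.24 + 2776 + 3045.28 + 323.84 = 6807.87
Index = 7343.02 / 6807.87 × 100 = 107.8608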